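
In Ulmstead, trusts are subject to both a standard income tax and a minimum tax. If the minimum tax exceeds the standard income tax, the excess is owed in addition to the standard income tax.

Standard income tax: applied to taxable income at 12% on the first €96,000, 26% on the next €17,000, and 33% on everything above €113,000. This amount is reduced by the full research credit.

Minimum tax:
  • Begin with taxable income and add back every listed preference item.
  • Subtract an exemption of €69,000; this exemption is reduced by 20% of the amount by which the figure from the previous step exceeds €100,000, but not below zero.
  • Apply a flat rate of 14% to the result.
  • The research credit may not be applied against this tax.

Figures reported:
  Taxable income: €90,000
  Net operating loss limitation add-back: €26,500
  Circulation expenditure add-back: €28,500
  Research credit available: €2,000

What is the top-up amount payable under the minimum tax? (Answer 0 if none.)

Minimum tax:
  Adjusted income: €90,000 + €26,500 + €28,500 = €145,000
  Exemption: €69,000 − 20% × (€145,000 − €100,000) = €69,000 − €9,000 = €60,000
  Base: €145,000 − €60,000 = €85,000
  €85,000 × 14% = €11,900

Standard income tax:
  €90,000 × 12% = €10,800
  Less research credit €2,000 → €8,800

Excess of minimum tax over standard income tax: €11,900 − €8,800 = €3,100.

€3,100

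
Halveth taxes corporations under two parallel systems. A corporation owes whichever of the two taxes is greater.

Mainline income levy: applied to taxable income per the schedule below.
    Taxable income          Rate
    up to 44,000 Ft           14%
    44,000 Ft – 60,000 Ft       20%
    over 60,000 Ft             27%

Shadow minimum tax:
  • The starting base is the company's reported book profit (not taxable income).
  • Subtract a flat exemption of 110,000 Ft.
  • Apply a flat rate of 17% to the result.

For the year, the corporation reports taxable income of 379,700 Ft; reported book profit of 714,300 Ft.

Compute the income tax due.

Mainline income levy:
  44,000 Ft × 14% = 6,160 Ft
  16,000 Ft × 20% = 3,200 Ft
  319,700 Ft × 27% = 86,319 Ft
  → 95,679 Ft

Shadow minimum tax:
  Base (reported book profit): 714,300 Ft
  Less exemption 110,000 Ft → base 604,300 Ft
  604,300 Ft × 17% = 102,731 Ft

102,731 Ft > 95,679 Ft, so the shadow minimum tax is the binding amount.

102,731 Ft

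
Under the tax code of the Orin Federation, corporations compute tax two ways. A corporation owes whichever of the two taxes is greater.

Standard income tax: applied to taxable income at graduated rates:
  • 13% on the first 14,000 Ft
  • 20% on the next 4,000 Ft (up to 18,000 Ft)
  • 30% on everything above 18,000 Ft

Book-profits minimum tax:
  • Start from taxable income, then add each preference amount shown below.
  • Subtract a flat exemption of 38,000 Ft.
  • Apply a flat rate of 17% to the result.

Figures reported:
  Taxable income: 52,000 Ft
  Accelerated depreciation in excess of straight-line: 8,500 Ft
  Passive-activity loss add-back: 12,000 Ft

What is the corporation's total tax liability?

Standard income tax:
  14,000 Ft × 13% = 1,820 Ft
  4,000 Ft × 20% = 800 Ft
  34,000 Ft × 30% = 10,200 Ft
  → 12,820 Ft

Book-profits minimum tax:
  Adjusted income: 52,000 Ft + 8,500 Ft + 12,000 Ft = 72,500 Ft
  Less exemption 38,000 Ft → base 34,500 Ft
  34,500 Ft × 17% = 5,865 Ft

12,820 Ft > 5,865 Ft, so the standard income tax governs.

12,820 Ft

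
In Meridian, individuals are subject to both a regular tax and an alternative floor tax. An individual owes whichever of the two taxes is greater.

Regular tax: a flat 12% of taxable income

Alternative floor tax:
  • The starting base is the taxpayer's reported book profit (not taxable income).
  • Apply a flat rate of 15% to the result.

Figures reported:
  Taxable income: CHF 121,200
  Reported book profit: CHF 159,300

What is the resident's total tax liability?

Alternative floor tax:
  Base (reported book profit): CHF 159,300
  CHF 159,300 × 15% = CHF 23,895

Regular tax:
  CHF 121,200 × 12% = CHF 14,544

CHF 23,895 > CHF 14,544, so the alternative floor tax is the binding amount.

CHF 23,895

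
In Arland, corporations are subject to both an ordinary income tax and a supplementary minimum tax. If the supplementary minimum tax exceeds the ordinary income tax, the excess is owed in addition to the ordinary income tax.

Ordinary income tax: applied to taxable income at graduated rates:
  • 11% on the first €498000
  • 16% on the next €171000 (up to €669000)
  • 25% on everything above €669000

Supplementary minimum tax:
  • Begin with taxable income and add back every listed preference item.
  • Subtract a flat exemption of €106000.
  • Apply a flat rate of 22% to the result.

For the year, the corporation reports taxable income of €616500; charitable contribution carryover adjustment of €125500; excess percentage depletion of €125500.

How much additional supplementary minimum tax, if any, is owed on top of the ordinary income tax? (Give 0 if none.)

Supplementary minimum tax:
  Adjusted income: €616500 + €125500 + €125500 = €867500
  Less exemption €106000 → base €761500
  €761500 × 22% = €167530

Ordinary income tax:
  €498000 × 11% = €54780
  €118500 × 16% = €18960
  → €73740

Excess of supplementary minimum tax over ordinary income tax: €167530 − €73740 = €93790.

€93790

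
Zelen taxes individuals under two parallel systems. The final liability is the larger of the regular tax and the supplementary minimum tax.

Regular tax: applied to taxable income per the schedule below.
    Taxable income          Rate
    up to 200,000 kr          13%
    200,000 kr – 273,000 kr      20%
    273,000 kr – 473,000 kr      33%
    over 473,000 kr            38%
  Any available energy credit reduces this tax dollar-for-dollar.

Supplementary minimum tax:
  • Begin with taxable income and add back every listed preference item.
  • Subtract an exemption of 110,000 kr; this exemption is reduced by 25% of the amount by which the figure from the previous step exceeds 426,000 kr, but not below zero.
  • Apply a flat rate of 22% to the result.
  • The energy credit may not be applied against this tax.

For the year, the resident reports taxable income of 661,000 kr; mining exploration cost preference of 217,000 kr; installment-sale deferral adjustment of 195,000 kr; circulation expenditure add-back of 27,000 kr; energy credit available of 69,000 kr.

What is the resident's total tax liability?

242,000 kr

Supplementary minimum tax:
  Adjusted income: 661,000 kr + 217,000 kr + 195,000 kr + 27,000 kr = 1,100,000 kr
  Exemption: 25% × (1,100,000 kr − 426,000 kr) = 168,500 kr ≥ 110,000 kr, so the exemption is fully phased out
  Base: 1,100,000 kr − 0 kr = 1,100,000 kr
  1,100,000 kr × 22% = 242,000 kr

Regular tax:
  200,000 kr × 13% = 26,000 kr
  73,000 kr × 20% = 14,600 kr
  200,000 kr × 33% = 66,000 kr
  188,000 kr × 38% = 71,440 kr
  → 178,040 kr
  Less energy credit 69,000 kr → 109,040 kr

242,000 kr > 109,040 kr, so the supplementary minimum tax is the binding amount.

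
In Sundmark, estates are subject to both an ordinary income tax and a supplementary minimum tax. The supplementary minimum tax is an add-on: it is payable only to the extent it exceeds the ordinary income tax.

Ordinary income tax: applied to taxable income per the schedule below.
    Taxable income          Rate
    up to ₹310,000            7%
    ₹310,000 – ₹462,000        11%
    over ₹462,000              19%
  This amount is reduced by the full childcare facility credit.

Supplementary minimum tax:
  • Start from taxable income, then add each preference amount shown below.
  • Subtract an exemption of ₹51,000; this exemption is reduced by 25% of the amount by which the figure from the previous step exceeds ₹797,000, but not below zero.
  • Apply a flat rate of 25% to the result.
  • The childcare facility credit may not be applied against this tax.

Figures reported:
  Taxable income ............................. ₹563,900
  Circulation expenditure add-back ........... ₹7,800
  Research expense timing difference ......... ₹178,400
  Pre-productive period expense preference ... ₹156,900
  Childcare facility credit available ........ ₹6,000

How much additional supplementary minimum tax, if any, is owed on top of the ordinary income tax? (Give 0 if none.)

Supplementary minimum tax:
  Adjusted income: ₹563,900 + ₹7,800 + ₹178,400 + ₹156,900 = ₹907,000
  Exemption: ₹51,000 − 25% × (₹907,000 − ₹797,000) = ₹51,000 − ₹27,500 = ₹23,500
  Base: ₹907,000 − ₹23,500 = ₹883,500
  ₹883,500 × 25% = ₹220,875

Ordinary income tax:
  ₹310,000 × 7% = ₹21,700
  ₹152,000 × 11% = ₹16,720
  ₹101,900 × 19% = ₹19,361
  → ₹57,781
  Less childcare facility credit ₹6,000 → ₹51,781

Excess of supplementary minimum tax over ordinary income tax: ₹220,875 − ₹51,781 = ₹169,094.

₹169,094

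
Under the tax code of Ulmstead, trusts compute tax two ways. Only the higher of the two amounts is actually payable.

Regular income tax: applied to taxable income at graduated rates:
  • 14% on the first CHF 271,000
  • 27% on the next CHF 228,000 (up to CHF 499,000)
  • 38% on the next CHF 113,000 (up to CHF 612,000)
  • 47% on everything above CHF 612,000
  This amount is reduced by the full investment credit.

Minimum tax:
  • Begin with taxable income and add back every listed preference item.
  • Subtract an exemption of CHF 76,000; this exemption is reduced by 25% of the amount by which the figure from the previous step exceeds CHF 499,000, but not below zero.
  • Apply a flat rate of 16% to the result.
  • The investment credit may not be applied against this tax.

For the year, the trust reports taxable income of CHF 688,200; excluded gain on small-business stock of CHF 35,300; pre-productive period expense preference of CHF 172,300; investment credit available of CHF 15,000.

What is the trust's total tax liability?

CHF 163,254

Minimum tax:
  Adjusted income: CHF 688,200 + CHF 35,300 + CHF 172,300 = CHF 895,800
  Exemption: 25% × (CHF 895,800 − CHF 499,000) = CHF 99,200 ≥ CHF 76,000, so the exemption is fully phased out
  Base: CHF 895,800 − CHF 0 = CHF 895,800
  CHF 895,800 × 16% = CHF 143,328

Regular income tax:
  CHF 271,000 × 14% = CHF 37,940
  CHF 228,000 × 27% = CHF 61,560
  CHF 113,000 × 38% = CHF 42,940
  CHF 76,200 × 47% = CHF 35,814
  → CHF 178,254
  Less investment credit CHF 15,000 → CHF 163,254

CHF 163,254 > CHF 143,328, so the regular income tax governs.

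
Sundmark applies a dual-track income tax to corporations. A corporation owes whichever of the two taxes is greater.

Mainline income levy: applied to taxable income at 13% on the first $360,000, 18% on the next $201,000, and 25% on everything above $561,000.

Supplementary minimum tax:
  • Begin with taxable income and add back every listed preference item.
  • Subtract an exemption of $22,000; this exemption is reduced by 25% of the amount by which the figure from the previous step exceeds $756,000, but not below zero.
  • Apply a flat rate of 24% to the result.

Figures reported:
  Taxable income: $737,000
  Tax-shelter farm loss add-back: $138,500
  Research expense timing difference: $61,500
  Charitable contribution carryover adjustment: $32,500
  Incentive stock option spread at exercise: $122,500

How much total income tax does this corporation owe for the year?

$262,080

Supplementary minimum tax:
  Adjusted income: $737,000 + $138,500 + $61,500 + $32,500 + $122,500 = $1,092,000
  Exemption: 25% × ($1,092,000 − $756,000) = $84,000 ≥ $22,000, so the exemption is fully phased out
  Base: $1,092,000 − $0 = $1,092,000
  $1,092,000 × 24% = $262,080

Mainline income levy:
  $360,000 × 13% = $46,800
  $201,000 × 18% = $36,180
  $176,000 × 25% = $44,000
  → $126,980

$262,080 > $126,980, so the supplementary minimum tax is the binding amount.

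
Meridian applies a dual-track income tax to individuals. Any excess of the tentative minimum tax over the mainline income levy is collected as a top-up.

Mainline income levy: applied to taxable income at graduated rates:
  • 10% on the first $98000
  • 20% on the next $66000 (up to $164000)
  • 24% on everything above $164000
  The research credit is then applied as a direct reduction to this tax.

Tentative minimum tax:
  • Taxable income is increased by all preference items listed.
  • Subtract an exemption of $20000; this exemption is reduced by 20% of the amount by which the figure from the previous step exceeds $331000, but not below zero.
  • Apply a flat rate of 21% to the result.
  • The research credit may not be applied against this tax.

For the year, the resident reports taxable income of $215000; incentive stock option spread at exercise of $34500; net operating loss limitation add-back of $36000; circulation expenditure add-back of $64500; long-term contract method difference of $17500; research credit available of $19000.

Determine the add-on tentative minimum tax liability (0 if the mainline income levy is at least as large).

Tentative minimum tax:
  Adjusted income: $215000 + $34500 + $36000 + $64500 + $17500 = $367500
  Exemption: $20000 − 20% × ($367500 − $331000) = $20000 − $7300 = $12700
  Base: $367500 − $12700 = $354800
  $354800 × 21% = $74508

Mainline income levy:
  $98000 × 10% = $9800
  $66000 × 20% = $13200
  $51000 × 24% = $12240
  → $35240
  Less research credit $19000 → $16240

Excess of tentative minimum tax over mainline income levy: $74508 − $16240 = $58268.

$58268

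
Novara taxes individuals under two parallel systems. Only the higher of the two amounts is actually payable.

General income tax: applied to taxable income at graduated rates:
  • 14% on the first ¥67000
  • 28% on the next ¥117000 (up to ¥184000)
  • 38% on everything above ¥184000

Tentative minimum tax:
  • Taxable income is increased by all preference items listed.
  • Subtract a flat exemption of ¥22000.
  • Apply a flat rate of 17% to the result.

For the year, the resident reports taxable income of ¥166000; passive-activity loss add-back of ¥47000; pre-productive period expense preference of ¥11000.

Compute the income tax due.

¥37100

General income tax:
  ¥67000 × 14% = ¥9380
  ¥99000 × 28% = ¥27720
  → ¥37100

Tentative minimum tax:
  Adjusted income: ¥166000 + ¥47000 + ¥11000 = ¥224000
  Less exemption ¥22000 → base ¥202000
  ¥202000 × 17% = ¥34340

¥37100 > ¥34340, so the general income tax governs.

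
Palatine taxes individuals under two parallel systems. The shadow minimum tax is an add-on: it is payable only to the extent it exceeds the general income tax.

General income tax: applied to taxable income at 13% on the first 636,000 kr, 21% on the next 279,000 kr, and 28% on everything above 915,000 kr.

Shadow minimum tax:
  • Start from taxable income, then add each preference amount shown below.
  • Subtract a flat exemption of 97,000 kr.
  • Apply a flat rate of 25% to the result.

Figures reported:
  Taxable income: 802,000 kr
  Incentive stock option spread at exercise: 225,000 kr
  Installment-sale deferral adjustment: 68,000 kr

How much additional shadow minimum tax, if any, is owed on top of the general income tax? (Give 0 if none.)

Shadow minimum tax:
  Adjusted income: 802,000 kr + 225,000 kr + 68,000 kr = 1,095,000 kr
  Less exemption 97,000 kr → base 998,000 kr
  998,000 kr × 25% = 249,500 kr

General income tax:
  636,000 kr × 13% = 82,680 kr
  166,000 kr × 21% = 34,860 kr
  → 117,540 kr

Excess of shadow minimum tax over general income tax: 249,500 kr − 117,540 kr = 131,960 kr.

131,960 kr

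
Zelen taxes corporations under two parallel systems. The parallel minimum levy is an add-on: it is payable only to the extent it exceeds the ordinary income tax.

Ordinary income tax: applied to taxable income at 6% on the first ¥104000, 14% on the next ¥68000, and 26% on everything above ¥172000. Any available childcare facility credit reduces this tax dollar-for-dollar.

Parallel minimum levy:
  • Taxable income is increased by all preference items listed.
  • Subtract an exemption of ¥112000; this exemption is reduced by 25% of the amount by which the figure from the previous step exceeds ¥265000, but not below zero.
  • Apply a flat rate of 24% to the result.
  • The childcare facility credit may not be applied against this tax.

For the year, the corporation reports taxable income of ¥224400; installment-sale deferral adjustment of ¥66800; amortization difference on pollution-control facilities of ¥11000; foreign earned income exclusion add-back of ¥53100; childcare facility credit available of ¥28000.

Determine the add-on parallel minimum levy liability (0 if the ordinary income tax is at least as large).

Parallel minimum levy:
  Adjusted income: ¥224400 + ¥66800 + ¥11000 + ¥53100 = ¥355300
  Exemption: ¥112000 − 25% × (¥355300 − ¥265000) = ¥112000 − ¥22575 = ¥89425
  Base: ¥355300 − ¥89425 = ¥265875
  ¥265875 × 24% = ¥63810

Ordinary income tax:
  ¥104000 × 6% = ¥6240
  ¥68000 × 14% = ¥9520
  ¥52400 × 26% = ¥13624
  → ¥29384
  Less childcare facility credit ¥28000 → ¥1384

Excess of parallel minimum levy over ordinary income tax: ¥63810 − ¥1384 = ¥62426.

¥62426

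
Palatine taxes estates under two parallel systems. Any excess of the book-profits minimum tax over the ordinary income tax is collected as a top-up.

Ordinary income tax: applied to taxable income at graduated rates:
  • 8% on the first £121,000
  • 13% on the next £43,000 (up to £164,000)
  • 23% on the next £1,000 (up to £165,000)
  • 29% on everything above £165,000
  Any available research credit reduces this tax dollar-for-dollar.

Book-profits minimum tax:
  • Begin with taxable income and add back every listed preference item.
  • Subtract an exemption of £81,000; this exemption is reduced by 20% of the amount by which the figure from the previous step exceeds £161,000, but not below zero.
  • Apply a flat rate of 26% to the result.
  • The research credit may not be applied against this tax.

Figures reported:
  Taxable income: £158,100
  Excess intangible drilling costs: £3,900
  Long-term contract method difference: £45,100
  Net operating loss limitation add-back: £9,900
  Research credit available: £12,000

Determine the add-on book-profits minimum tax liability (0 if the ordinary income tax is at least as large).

£35,769

Book-profits minimum tax:
  Adjusted income: £158,100 + £3,900 + £45,100 + £9,900 = £217,000
  Exemption: £81,000 − 20% × (£217,000 − £161,000) = £81,000 − £11,200 = £69,800
  Base: £217,000 − £69,800 = £147,200
  £147,200 × 26% = £38,272

Ordinary income tax:
  £121,000 × 8% = £9,680
  £37,100 × 13% = £4,823
  → £14,503
  Less research credit £12,000 → £2,503

Excess of book-profits minimum tax over ordinary income tax: £38,272 − £2,503 = £35,769.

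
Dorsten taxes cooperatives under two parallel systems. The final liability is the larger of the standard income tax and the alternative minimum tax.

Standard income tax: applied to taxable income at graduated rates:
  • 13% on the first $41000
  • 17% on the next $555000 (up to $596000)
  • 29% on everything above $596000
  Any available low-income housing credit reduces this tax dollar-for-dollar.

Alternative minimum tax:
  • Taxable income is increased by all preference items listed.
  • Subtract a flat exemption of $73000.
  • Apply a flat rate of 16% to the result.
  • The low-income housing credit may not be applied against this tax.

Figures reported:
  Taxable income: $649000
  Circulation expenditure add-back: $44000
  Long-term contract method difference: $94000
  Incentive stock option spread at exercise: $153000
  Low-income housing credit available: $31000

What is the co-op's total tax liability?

$138720

Standard income tax:
  $41000 × 13% = $5330
  $555000 × 17% = $94350
  $53000 × 29% = $15370
  → $115050
  Less low-income housing credit $31000 → $84050

Alternative minimum tax:
  Adjusted income: $649000 + $44000 + $94000 + $153000 = $940000
  Less exemption $73000 → base $867000
  $867000 × 16% = $138720

$138720 > $84050, so the alternative minimum tax is the binding amount.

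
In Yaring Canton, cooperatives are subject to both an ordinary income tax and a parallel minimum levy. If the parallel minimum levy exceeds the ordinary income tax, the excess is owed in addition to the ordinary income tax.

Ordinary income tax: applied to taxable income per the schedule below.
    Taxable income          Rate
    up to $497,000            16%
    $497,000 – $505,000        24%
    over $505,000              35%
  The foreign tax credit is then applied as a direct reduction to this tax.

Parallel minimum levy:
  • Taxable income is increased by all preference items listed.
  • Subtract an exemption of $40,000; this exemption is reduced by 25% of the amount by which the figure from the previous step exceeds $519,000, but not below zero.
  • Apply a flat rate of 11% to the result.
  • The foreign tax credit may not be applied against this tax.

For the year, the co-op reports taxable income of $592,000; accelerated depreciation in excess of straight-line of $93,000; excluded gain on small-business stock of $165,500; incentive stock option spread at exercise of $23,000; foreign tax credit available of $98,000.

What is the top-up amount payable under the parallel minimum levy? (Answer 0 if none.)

Parallel minimum levy:
  Adjusted income: $592,000 + $93,000 + $165,500 + $23,000 = $873,500
  Exemption: 25% × ($873,500 − $519,000) = $88,625 ≥ $40,000, so the exemption is fully phased out
  Base: $873,500 − $0 = $873,500
  $873,500 × 11% = $96,085

Ordinary income tax:
  $497,000 × 16% = $79,520
  $8,000 × 24% = $1,920
  $87,000 × 35% = $30,450
  → $111,890
  Less foreign tax credit $98,000 → $13,890

Excess of parallel minimum levy over ordinary income tax: $96,085 − $13,890 = $82,195.

$82,195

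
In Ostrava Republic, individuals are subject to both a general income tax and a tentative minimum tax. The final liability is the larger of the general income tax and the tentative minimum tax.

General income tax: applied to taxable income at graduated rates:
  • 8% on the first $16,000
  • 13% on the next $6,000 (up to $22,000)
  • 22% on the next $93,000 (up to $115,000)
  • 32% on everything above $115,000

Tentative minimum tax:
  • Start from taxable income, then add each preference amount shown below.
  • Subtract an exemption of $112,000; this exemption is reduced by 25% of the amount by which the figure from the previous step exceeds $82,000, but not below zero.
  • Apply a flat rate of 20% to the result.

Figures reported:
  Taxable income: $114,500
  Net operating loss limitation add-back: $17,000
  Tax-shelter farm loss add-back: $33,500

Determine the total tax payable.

Tentative minimum tax:
  Adjusted income: $114,500 + $17,000 + $33,500 = $165,000
  Exemption: $112,000 − 25% × ($165,000 − $82,000) = $112,000 − $20,750 = $91,250
  Base: $165,000 − $91,250 = $73,750
  $73,750 × 20% = $14,750

General income tax:
  $16,000 × 8% = $1,280
  $6,000 × 13% = $780
  $92,500 × 22% = $20,350
  → $22,410

$22,410 > $14,750, so the general income tax governs.

$22,410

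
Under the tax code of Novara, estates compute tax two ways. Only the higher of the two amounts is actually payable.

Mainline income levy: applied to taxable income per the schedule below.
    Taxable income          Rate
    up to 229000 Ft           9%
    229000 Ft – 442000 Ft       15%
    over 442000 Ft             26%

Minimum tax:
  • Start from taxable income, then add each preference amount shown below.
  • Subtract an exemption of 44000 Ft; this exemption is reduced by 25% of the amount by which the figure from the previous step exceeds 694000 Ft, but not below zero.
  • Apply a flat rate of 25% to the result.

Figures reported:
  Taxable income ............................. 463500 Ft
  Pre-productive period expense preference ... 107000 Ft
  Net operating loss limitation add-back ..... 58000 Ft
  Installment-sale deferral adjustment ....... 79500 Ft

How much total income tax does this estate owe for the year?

Minimum tax:
  Adjusted income: 463500 Ft + 107000 Ft + 58000 Ft + 79500 Ft = 708000 Ft
  Exemption: 44000 Ft − 25% × (708000 Ft − 694000 Ft) = 44000 Ft − 3500 Ft = 40500 Ft
  Base: 708000 Ft − 40500 Ft = 667500 Ft
  667500 Ft × 25% = 166875 Ft

Mainline income levy:
  229000 Ft × 9% = 20610 Ft
  213000 Ft × 15% = 31950 Ft
  21500 Ft × 26% = 5590 Ft
  → 58150 Ft

166875 Ft > 58150 Ft, so the minimum tax is the binding amount.

166875 Ft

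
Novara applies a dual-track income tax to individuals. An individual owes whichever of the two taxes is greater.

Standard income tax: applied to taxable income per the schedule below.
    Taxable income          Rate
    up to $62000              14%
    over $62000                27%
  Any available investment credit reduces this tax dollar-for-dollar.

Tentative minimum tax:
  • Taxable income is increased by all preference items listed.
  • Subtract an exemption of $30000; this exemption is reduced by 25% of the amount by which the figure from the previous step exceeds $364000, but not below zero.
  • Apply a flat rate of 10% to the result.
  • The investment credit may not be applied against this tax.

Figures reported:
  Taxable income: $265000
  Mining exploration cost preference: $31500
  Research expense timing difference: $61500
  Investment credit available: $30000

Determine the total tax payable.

$33490

Tentative minimum tax:
  Adjusted income: $265000 + $31500 + $61500 = $358000
  Exemption: $358000 ≤ $364000, so full $30000 applies
  Base: $358000 − $30000 = $328000
  $328000 × 10% = $32800

Standard income tax:
  $62000 × 14% = $8680
  $203000 × 27% = $54810
  → $63490
  Less investment credit $30000 → $33490

$33490 > $32800, so the standard income tax governs.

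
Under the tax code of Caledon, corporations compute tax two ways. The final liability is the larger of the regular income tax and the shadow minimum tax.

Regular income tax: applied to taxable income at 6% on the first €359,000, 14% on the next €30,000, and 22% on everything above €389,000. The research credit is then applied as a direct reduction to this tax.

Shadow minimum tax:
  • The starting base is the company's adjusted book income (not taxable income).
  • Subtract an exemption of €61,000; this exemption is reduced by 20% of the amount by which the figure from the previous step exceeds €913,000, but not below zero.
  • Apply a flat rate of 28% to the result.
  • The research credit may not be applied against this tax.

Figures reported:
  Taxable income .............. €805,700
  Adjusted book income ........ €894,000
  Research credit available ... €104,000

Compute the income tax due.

€233,240

Shadow minimum tax:
  Base (adjusted book income): €894,000
  Exemption: €894,000 ≤ €913,000, so full €61,000 applies
  Base: €894,000 − €61,000 = €833,000
  €833,000 × 28% = €233,240

Regular income tax:
  €359,000 × 6% = €21,540
  €30,000 × 14% = €4,200
  €416,700 × 22% = €91,674
  → €117,414
  Less research credit €104,000 → €13,414

€233,240 > €13,414, so the shadow minimum tax is the binding amount.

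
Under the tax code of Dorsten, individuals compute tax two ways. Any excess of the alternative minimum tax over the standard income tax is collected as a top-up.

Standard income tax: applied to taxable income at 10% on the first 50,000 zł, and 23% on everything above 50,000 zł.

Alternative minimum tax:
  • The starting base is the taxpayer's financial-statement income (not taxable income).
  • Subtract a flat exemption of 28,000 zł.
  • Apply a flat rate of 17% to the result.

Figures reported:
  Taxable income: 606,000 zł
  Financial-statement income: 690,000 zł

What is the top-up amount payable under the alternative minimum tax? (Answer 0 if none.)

Standard income tax:
  50,000 zł × 10% = 5,000 zł
  556,000 zł × 23% = 127,880 zł
  → 132,880 zł

Alternative minimum tax:
  Base (financial-statement income): 690,000 zł
  Less exemption 28,000 zł → base 662,000 zł
  662,000 zł × 17% = 112,540 zł

112,540 zł ≤ 132,880 zł, so no add-on is due.

0 zł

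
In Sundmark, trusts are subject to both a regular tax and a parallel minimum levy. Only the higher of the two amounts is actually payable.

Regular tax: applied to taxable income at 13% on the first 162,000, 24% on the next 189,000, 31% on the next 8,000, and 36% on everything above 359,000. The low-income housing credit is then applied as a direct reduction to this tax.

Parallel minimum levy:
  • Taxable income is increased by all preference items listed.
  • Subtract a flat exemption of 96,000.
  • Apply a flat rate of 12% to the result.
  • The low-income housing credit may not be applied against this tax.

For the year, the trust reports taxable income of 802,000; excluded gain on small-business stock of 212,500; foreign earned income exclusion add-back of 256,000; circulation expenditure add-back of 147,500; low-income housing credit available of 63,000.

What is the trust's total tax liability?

Parallel minimum levy:
  Adjusted income: 802,000 + 212,500 + 256,000 + 147,500 = 1,418,000
  Less exemption 96,000 → base 1,322,000
  1,322,000 × 12% = 158,640

Regular tax:
  162,000 × 13% = 21,060
  189,000 × 24% = 45,360
  8,000 × 31% = 2,480
  443,000 × 36% = 159,480
  → 228,380
  Less low-income housing credit 63,000 → 165,380

165,380 > 158,640, so the regular tax governs.

165,380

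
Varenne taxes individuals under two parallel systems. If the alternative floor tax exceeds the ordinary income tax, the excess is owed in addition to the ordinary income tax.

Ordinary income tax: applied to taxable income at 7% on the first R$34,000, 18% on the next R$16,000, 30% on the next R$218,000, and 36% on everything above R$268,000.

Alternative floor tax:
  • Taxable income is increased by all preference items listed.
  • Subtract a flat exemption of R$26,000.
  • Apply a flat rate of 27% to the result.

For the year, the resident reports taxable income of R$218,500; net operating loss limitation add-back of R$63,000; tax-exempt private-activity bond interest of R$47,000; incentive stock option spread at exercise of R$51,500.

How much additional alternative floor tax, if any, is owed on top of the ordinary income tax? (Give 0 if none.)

R$39,770

Alternative floor tax:
  Adjusted income: R$218,500 + R$63,000 + R$47,000 + R$51,500 = R$380,000
  Less exemption R$26,000 → base R$354,000
  R$354,000 × 27% = R$95,580

Ordinary income tax:
  R$34,000 × 7% = R$2,380
  R$16,000 × 18% = R$2,880
  R$168,500 × 30% = R$50,550
  → R$55,810

Excess of alternative floor tax over ordinary income tax: R$95,580 − R$55,810 = R$39,770.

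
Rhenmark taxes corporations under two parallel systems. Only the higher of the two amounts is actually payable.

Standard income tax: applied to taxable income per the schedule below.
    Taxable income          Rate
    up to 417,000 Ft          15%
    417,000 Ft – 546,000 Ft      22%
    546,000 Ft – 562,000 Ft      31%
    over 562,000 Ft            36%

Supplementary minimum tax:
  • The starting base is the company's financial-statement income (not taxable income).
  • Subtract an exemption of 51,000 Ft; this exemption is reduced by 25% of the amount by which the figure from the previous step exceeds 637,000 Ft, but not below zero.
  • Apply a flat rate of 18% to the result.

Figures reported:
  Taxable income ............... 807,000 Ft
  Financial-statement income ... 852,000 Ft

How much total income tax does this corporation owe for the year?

184,090 Ft

Standard income tax:
  417,000 Ft × 15% = 62,550 Ft
  129,000 Ft × 22% = 28,380 Ft
  16,000 Ft × 31% = 4,960 Ft
  245,000 Ft × 36% = 88,200 Ft
  → 184,090 Ft

Supplementary minimum tax:
  Base (financial-statement income): 852,000 Ft
  Exemption: 25% × (852,000 Ft − 637,000 Ft) = 53,750 Ft ≥ 51,000 Ft, so the exemption is fully phased out
  Base: 852,000 Ft − 0 Ft = 852,000 Ft
  852,000 Ft × 18% = 153,360 Ft

184,090 Ft > 153,360 Ft, so the standard income tax governs.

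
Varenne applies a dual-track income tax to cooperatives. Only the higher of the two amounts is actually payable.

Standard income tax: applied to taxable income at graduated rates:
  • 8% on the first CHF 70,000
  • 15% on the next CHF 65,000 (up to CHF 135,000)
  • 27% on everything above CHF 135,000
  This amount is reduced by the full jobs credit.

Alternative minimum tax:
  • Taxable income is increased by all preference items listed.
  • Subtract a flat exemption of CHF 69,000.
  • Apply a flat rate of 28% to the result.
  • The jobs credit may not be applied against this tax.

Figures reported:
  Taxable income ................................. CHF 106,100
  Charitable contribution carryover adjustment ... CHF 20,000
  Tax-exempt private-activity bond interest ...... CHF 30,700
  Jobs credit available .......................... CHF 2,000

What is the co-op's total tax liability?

Alternative minimum tax:
  Adjusted income: CHF 106,100 + CHF 20,000 + CHF 30,700 = CHF 156,800
  Less exemption CHF 69,000 → base CHF 87,800
  CHF 87,800 × 28% = CHF 24,584

Standard income tax:
  CHF 70,000 × 8% = CHF 5,600
  CHF 36,100 × 15% = CHF 5,415
  → CHF 11,015
  Less jobs credit CHF 2,000 → CHF 9,015

CHF 24,584 > CHF 9,015, so the alternative minimum tax is the binding amount.

CHF 24,584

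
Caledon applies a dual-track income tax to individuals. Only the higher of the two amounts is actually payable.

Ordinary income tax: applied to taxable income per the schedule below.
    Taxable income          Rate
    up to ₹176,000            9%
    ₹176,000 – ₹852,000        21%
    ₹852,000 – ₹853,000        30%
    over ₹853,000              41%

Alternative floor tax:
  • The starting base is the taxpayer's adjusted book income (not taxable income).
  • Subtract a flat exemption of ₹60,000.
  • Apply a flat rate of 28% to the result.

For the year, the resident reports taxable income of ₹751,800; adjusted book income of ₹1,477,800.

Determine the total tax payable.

Alternative floor tax:
  Base (adjusted book income): ₹1,477,800
  Less exemption ₹60,000 → base ₹1,417,800
  ₹1,417,800 × 28% = ₹396,984

Ordinary income tax:
  ₹176,000 × 9% = ₹15,840
  ₹575,800 × 21% = ₹120,918
  → ₹136,758

₹396,984 > ₹136,758, so the alternative floor tax is the binding amount.

₹396,984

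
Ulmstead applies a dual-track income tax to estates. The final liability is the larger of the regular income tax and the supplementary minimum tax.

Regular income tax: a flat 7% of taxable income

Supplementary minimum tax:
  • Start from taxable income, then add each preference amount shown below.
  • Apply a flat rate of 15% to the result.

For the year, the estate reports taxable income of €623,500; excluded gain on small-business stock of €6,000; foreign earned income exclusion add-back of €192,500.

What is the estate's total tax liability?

Regular income tax:
  €623,500 × 7% = €43,645

Supplementary minimum tax:
  Adjusted income: €623,500 + €6,000 + €192,500 = €822,000
  €822,000 × 15% = €123,300

€123,300 > €43,645, so the supplementary minimum tax is the binding amount.

€123,300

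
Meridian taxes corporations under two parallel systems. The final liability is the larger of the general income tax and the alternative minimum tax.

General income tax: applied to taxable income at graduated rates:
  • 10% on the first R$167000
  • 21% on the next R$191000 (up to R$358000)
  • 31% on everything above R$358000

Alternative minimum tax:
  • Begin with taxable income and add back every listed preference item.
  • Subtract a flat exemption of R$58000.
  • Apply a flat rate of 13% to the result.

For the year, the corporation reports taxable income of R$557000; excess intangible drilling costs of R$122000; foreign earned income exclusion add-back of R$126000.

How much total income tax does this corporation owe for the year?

R$118500

Alternative minimum tax:
  Adjusted income: R$557000 + R$122000 + R$126000 = R$805000
  Less exemption R$58000 → base R$747000
  R$747000 × 13% = R$97110

General income tax:
  R$167000 × 10% = R$16700
  R$191000 × 21% = R$40110
  R$199000 × 31% = R$61690
  → R$118500

R$118500 > R$97110, so the general income tax governs.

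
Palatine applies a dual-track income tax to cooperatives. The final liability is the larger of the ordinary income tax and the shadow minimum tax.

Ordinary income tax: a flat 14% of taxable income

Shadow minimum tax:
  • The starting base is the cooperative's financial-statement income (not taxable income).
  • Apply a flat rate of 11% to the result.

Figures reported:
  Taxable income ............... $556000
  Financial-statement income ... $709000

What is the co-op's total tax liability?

Shadow minimum tax:
  Base (financial-statement income): $709000
  $709000 × 11% = $77990

Ordinary income tax:
  $556000 × 14% = $77840

$77990 > $77840, so the shadow minimum tax is the binding amount.

$77990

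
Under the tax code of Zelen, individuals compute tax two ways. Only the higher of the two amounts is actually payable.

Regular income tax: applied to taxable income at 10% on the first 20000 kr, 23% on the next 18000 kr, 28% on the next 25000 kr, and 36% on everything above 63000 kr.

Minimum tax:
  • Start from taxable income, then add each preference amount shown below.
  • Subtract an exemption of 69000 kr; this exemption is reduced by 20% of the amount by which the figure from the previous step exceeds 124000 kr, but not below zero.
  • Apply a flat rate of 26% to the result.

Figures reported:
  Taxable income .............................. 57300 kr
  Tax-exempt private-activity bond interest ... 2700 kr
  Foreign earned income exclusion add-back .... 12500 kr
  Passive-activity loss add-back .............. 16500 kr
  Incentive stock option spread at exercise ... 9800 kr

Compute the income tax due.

Minimum tax:
  Adjusted income: 57300 kr + 2700 kr + 12500 kr + 16500 kr + 9800 kr = 98800 kr
  Exemption: 98800 kr ≤ 124000 kr, so full 69000 kr applies
  Base: 98800 kr − 69000 kr = 29800 kr
  29800 kr × 26% = 7748 kr

Regular income tax:
  20000 kr × 10% = 2000 kr
  18000 kr × 23% = 4140 kr
  19300 kr × 28% = 5404 kr
  → 11544 kr

11544 kr > 7748 kr, so the regular income tax governs.

11544 kr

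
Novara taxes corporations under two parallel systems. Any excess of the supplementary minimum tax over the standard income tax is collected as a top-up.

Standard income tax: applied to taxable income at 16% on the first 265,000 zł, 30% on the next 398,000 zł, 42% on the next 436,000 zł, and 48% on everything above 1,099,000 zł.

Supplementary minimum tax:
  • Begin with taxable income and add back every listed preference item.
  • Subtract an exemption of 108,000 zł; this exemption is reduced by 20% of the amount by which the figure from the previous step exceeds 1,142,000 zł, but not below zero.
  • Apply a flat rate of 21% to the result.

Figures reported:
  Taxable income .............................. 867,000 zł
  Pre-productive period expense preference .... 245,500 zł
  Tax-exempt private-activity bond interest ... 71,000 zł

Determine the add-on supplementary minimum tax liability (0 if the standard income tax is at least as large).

Supplementary minimum tax:
  Adjusted income: 867,000 zł + 245,500 zł + 71,000 zł = 1,183,500 zł
  Exemption: 108,000 zł − 20% × (1,183,500 zł − 1,142,000 zł) = 108,000 zł − 8,300 zł = 99,700 zł
  Base: 1,183,500 zł − 99,700 zł = 1,083,800 zł
  1,083,800 zł × 21% = 227,598 zł

Standard income tax:
  265,000 zł × 16% = 42,400 zł
  398,000 zł × 30% = 119,400 zł
  204,000 zł × 42% = 85,680 zł
  → 247,480 zł

227,598 zł ≤ 247,480 zł, so no add-on is due.

0 zł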